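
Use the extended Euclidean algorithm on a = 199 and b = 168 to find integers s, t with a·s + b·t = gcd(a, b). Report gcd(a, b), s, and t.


Euclidean algorithm on (199, 168) — divide until remainder is 0:
  199 = 1 · 168 + 31
  168 = 5 · 31 + 13
  31 = 2 · 13 + 5
  13 = 2 · 5 + 3
  5 = 1 · 3 + 2
  3 = 1 · 2 + 1
  2 = 2 · 1 + 0
gcd(199, 168) = 1.
Track Bezout coefficients alongside the remainders: start with r₀ = 199 = a·1 + b·0 (s = 1, t = 0) and r₁ = 168 = a·0 + b·1 (s = 0, t = 1); each new remainder r_{k+1} = r_{k-1} − q_k·r_k inherits s_{k+1} = s_{k-1} − q_k·s_k, t_{k+1} = t_{k-1} − q_k·t_k, so r_k = a·s_k + b·t_k at every step:
  q = 1: r = 31, s = 1 − 1·0 = 1, t = 0 − 1·1 = -1  (check: 199·1 + 168·(-1) = 31)
  q = 5: r = 13, s = 0 − 5·1 = -5, t = 1 − 5·(-1) = 6  (check: 199·(-5) + 168·6 = 13)
  q = 2: r = 5, s = 1 − 2·(-5) = 11, t = -1 − 2·6 = -13  (check: 199·11 + 168·(-13) = 5)
  q = 2: r = 3, s = -5 − 2·11 = -27, t = 6 − 2·(-13) = 32  (check: 199·(-27) + 168·32 = 3)
  q = 1: r = 2, s = 11 − 1·(-27) = 38, t = -13 − 1·32 = -45  (check: 199·38 + 168·(-45) = 2)
  q = 1: r = 1, s = -27 − 1·38 = -65, t = 32 − 1·(-45) = 77  (check: 199·(-65) + 168·77 = 1)
The row with r = 1 (the gcd) gives the Bezout coefficients s = -65, t = 77.
Result: 199 · (-65) + 168 · (77) = 1.

gcd(199, 168) = 1; s = -65, t = 77 (check: 199·(-65) + 168·77 = 1).


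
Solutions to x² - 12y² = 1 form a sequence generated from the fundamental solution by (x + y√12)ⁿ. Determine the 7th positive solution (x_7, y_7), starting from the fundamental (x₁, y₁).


Step 1: Find the fundamental solution (x₁, y₁) of x² - 12y² = 1.
  Expand √12 as a continued fraction. a₀ = ⌊√12⌋ = 3; iterate m_{k+1} = d_k·a_k − m_k, d_{k+1} = (12 − m_{k+1}²)/d_k, a_{k+1} = ⌊(a₀ + m_{k+1})/d_{k+1}⌋ (starting m₀ = 0, d₀ = 1), with convergents p_k = a_k·p_{k-1} + p_{k-2}, q_k = a_k·q_{k-1} + q_{k-2} (p₋₁ = 1, q₋₁ = 0):
  k = 0: a₀ = 3; p₀/q₀ = 3/1; p₀² − 12·q₀² = 9 − 12 = -3.
  k = 1: m = 3, d = 3, a = ⌊(3 + 3)/3⌋ = 2; p/q = (2·3 + 1)/(2·1 + 0) = 7/2; p² − 12·q² = 49 − 48 = 1.
  The first convergent with p² − 12·q² = 1 gives the fundamental solution (x₁, y₁) = (7, 2).
Step 2: Apply the recurrence (x_{n+1}, y_{n+1}) = (x₁x_n + 12y₁y_n, x₁y_n + y₁x_n) repeatedly.
  From (x_1, y_1) = (7, 2): x_2 = 7·7 + 12·2·2 = 97; y_2 = 7·2 + 2·7 = 28.
  From (x_2, y_2) = (97, 28): x_3 = 7·97 + 12·2·28 = 1351; y_3 = 7·28 + 2·97 = 390.
  From (x_3, y_3) = (1351, 390): x_4 = 7·1351 + 12·2·390 = 18817; y_4 = 7·390 + 2·1351 = 5432.
  From (x_4, y_4) = (18817, 5432): x_5 = 7·18817 + 12·2·5432 = 262087; y_5 = 7·5432 + 2·18817 = 75658.
  From (x_5, y_5) = (262087, 75658): x_6 = 7·262087 + 12·2·75658 = 3650401; y_6 = 7·75658 + 2·262087 = 1053780.
  From (x_6, y_6) = (3650401, 1053780): x_7 = 7·3650401 + 12·2·1053780 = 50843527; y_7 = 7·1053780 + 2·3650401 = 14677262.
Step 3: Verify x_7² - 12·y_7² = 2585064237799729 - 2585064237799728 = 1 (should be 1). ✓

(x_1, y_1) = (7, 2); (x_7, y_7) = (50843527, 14677262).


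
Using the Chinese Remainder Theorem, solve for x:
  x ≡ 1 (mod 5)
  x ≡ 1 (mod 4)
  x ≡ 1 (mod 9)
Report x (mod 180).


Moduli 5, 4, 9 are pairwise coprime; by CRT there is a unique solution modulo M = 5 · 4 · 9 = 180.
Solve pairwise, accumulating the modulus:
  Start with x ≡ 1 (mod 5).
  Combine with x ≡ 1 (mod 4): since gcd(5, 4) = 1, we get a unique residue mod 20.
    Write x = 1 + 5·t and substitute into x ≡ 1 (mod 4): 5·t ≡ 1 − 1 = 0 (mod 4).
    Reduce coefficients mod 4: 1·t ≡ 0 (mod 4).
    So t ≡ 0 (mod 4).
    Then x = 1 + 5·0 = 1, valid modulo lcm(5, 4) = 20: x ≡ 1 (mod 20).
  Combine with x ≡ 1 (mod 9): since gcd(20, 9) = 1, we get a unique residue mod 180.
    Write x = 1 + 20·t and substitute into x ≡ 1 (mod 9): 20·t ≡ 1 − 1 = 0 (mod 9).
    Reduce coefficients mod 9: 2·t ≡ 0 (mod 9).
    The inverse of 2 mod 9 is 5 (since 2·5 = 10 = 1·9 + 1), so t ≡ 5·0 = 0 ≡ 0 (mod 9).
    Then x = 1 + 20·0 = 1, valid modulo lcm(20, 9) = 180: x ≡ 1 (mod 180).
Verify: 1 mod 5 = 1 ✓, 1 mod 4 = 1 ✓, 1 mod 9 = 1 ✓.

x ≡ 1 (mod 180).


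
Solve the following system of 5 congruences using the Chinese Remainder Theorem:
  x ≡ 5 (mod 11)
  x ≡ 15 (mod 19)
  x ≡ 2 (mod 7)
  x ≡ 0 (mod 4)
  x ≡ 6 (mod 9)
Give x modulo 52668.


Product of moduli M = 11 · 19 · 7 · 4 · 9 = 52668.
Merge one congruence at a time:
  Start: x ≡ 5 (mod 11).
  Combine with x ≡ 15 (mod 19); new modulus lcm = 209.
    Write x = 5 + 11·t and substitute into x ≡ 15 (mod 19): 11·t ≡ 15 − 5 = 10 (mod 19).
    The inverse of 11 mod 19 is 7 (since 11·7 = 77 = 4·19 + 1), so t ≡ 7·10 = 70 ≡ 13 (mod 19).
    Then x = 5 + 11·13 = 148, valid modulo lcm(11, 19) = 209: x ≡ 148 (mod 209).
  Combine with x ≡ 2 (mod 7); new modulus lcm = 1463.
    Write x = 148 + 209·t and substitute into x ≡ 2 (mod 7): 209·t ≡ 2 − 148 = -146 (mod 7).
    Reduce coefficients mod 7: 6·t ≡ 1 (mod 7).
    The inverse of 6 mod 7 is 6 (since 6·6 = 36 = 5·7 + 1), so t ≡ 6·1 = 6 ≡ 6 (mod 7).
    Then x = 148 + 209·6 = 1402, valid modulo lcm(209, 7) = 1463: x ≡ 1402 (mod 1463).
  Combine with x ≡ 0 (mod 4); new modulus lcm = 5852.
    Write x = 1402 + 1463·t and substitute into x ≡ 0 (mod 4): 1463·t ≡ 0 − 1402 = -1402 (mod 4).
    Reduce coefficients mod 4: 3·t ≡ 2 (mod 4).
    The inverse of 3 mod 4 is 3 (since 3·3 = 9 = 2·4 + 1), so t ≡ 3·2 = 6 ≡ 2 (mod 4).
    Then x = 1402 + 1463·2 = 4328, valid modulo lcm(1463, 4) = 5852: x ≡ 4328 (mod 5852).
  Combine with x ≡ 6 (mod 9); new modulus lcm = 52668.
    Write x = 4328 + 5852·t and substitute into x ≡ 6 (mod 9): 5852·t ≡ 6 − 4328 = -4322 (mod 9).
    Reduce coefficients mod 9: 2·t ≡ 7 (mod 9).
    The inverse of 2 mod 9 is 5 (since 2·5 = 10 = 1·9 + 1), so t ≡ 5·7 = 35 ≡ 8 (mod 9).
    Then x = 4328 + 5852·8 = 51144, valid modulo lcm(5852, 9) = 52668: x ≡ 51144 (mod 52668).
Verify against each original: 51144 mod 11 = 5, 51144 mod 19 = 15, 51144 mod 7 = 2, 51144 mod 4 = 0, 51144 mod 9 = 6.

x ≡ 51144 (mod 52668).


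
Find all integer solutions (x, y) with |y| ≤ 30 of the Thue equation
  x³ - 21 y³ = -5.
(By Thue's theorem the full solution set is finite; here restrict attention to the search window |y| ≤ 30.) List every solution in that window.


The equation is x³ - 21y³ = -5. For fixed y, x³ = 21·y³ − 5, so a solution requires the RHS to be a perfect cube.
Strategy: iterate y from -30 to 30, compute RHS = 21·y³ − 5, and check whether it is a (positive or negative) perfect cube.
Check small values of y:
  y = 0: RHS = -5 is not a perfect cube.
  y = 1: RHS = 16 is not a perfect cube.
  y = -1: RHS = -26 is not a perfect cube.
  y = 2: RHS = 163 is not a perfect cube.
  y = -2: RHS = -173 is not a perfect cube.
  y = 3: RHS = 562 is not a perfect cube.
  y = -3: RHS = -572 is not a perfect cube.
Continuing the search up to |y| = 30 finds no solutions either.
No (x, y) in the scanned range satisfies the equation.

No integer solutions with |y| ≤ 30.


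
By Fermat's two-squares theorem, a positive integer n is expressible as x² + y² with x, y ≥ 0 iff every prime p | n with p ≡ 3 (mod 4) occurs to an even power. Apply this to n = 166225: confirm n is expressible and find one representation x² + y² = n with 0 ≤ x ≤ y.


Step 1: Factor n = 166225 = 5^2 · 61 · 109.
Step 2: Check the mod-4 condition on each prime factor: 5 ≡ 1 (mod 4), exponent 2; 61 ≡ 1 (mod 4), exponent 1; 109 ≡ 1 (mod 4), exponent 1.
All primes ≡ 3 (mod 4) appear to even exponent (or don't appear), so by the two-squares theorem n IS expressible as a sum of two squares.
Step 3: Build a representation. Group n = k² · m with k = 5 and m = 61 · 109 = 6649 (a product of primes ≡ 1 (mod 4)); a representation of m scales to one of n via (k·x)² + (k·y)² = k²(x² + y²). Each prime p ≡ 1 (mod 4) is itself a sum of two squares; find a² by testing p − a² for a perfect square:
  61: 61 − 1² = 60, 61 − 2² = 57, 61 − 3² = 52, 61 − 4² = 45, 61 − 5² = 36 = 6² ⇒ 61 = 5² + 6².
  109: 109 − 1² = 108, 109 − 2² = 105, 109 − 3² = 100 = 10² ⇒ 109 = 3² + 10².
  Combine using the Brahmagupta–Fibonacci identity (a² + b²)(c² + d²) = (ac − bd)² + (ad + bc)² = (ac + bd)² + (ad − bc)²:
  61 · 109 = 6649: from (5² + 6²)(3² + 10²), take (5·3 − 6·10, 5·10 + 6·3) = (15 − 60, 50 + 18) = (-45, 68); dropping signs (only squares matter) gives (45, 68); check 45² + 68² = 2025 + 4624 = 6649 ✓.
  Scale by k = 5: (5·45, 5·68) = (225, 340).
Step 4: Order so x ≤ y and verify: 225² + 340² = 50625 + 115600 = 166225 = n. ✓

n = 166225 = 225² + 340² (one valid representation with x ≤ y).


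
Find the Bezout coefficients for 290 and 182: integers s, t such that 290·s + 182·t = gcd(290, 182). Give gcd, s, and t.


Euclidean algorithm on (290, 182) — divide until remainder is 0:
  290 = 1 · 182 + 108
  182 = 1 · 108 + 74
  108 = 1 · 74 + 34
  74 = 2 · 34 + 6
  34 = 5 · 6 + 4
  6 = 1 · 4 + 2
  4 = 2 · 2 + 0
gcd(290, 182) = 2.
Track Bezout coefficients alongside the remainders: start with r₀ = 290 = a·1 + b·0 (s = 1, t = 0) and r₁ = 182 = a·0 + b·1 (s = 0, t = 1); each new remainder r_{k+1} = r_{k-1} − q_k·r_k inherits s_{k+1} = s_{k-1} − q_k·s_k, t_{k+1} = t_{k-1} − q_k·t_k, so r_k = a·s_k + b·t_k at every step:
  q = 1: r = 108, s = 1 − 1·0 = 1, t = 0 − 1·1 = -1  (check: 290·1 + 182·(-1) = 108)
  q = 1: r = 74, s = 0 − 1·1 = -1, t = 1 − 1·(-1) = 2  (check: 290·(-1) + 182·2 = 74)
  q = 1: r = 34, s = 1 − 1·(-1) = 2, t = -1 − 1·2 = -3  (check: 290·2 + 182·(-3) = 34)
  q = 2: r = 6, s = -1 − 2·2 = -5, t = 2 − 2·(-3) = 8  (check: 290·(-5) + 182·8 = 6)
  q = 5: r = 4, s = 2 − 5·(-5) = 27, t = -3 − 5·8 = -43  (check: 290·27 + 182·(-43) = 4)
  q = 1: r = 2, s = -5 − 1·27 = -32, t = 8 − 1·(-43) = 51  (check: 290·(-32) + 182·51 = 2)
The row with r = 2 (the gcd) gives the Bezout coefficients s = -32, t = 51.
Result: 290 · (-32) + 182 · (51) = 2.

gcd(290, 182) = 2; s = -32, t = 51 (check: 290·(-32) + 182·51 = 2).


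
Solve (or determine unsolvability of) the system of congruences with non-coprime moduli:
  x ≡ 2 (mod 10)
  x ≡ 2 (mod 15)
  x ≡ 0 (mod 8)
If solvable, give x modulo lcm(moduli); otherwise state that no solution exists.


Moduli 10, 15, 8 are not pairwise coprime, so CRT works modulo lcm(m_i) when all pairwise compatibility conditions hold.
Pairwise compatibility: gcd(m_i, m_j) must divide a_i - a_j for every pair.
Merge one congruence at a time:
  Start: x ≡ 2 (mod 10).
  Combine with x ≡ 2 (mod 15): gcd(10, 15) = 5; 2 - 2 = 0, which IS divisible by 5, so compatible.
    Write x = 2 + 10·t and substitute into x ≡ 2 (mod 15): 10·t ≡ 2 − 2 = 0 (mod 15).
    Divide the congruence (and modulus) by g = 5: 2·t ≡ 0 (mod 3).
    The inverse of 2 mod 3 is 2 (since 2·2 = 4 = 1·3 + 1), so t ≡ 2·0 = 0 ≡ 0 (mod 3).
    Then x = 2 + 10·0 = 2, valid modulo lcm(10, 15) = 30: x ≡ 2 (mod 30).
  Combine with x ≡ 0 (mod 8): gcd(30, 8) = 2; 0 - 2 = -2, which IS divisible by 2, so compatible.
    Write x = 2 + 30·t and substitute into x ≡ 0 (mod 8): 30·t ≡ 0 − 2 = -2 (mod 8).
    Divide the congruence (and modulus) by g = 2: 15·t ≡ -1 (mod 4).
    Reduce coefficients mod 4: 3·t ≡ 3 (mod 4).
    The inverse of 3 mod 4 is 3 (since 3·3 = 9 = 2·4 + 1), so t ≡ 3·3 = 9 ≡ 1 (mod 4).
    Then x = 2 + 30·1 = 32, valid modulo lcm(30, 8) = 120: x ≡ 32 (mod 120).
Verify: 32 mod 10 = 2, 32 mod 15 = 2, 32 mod 8 = 0.

x ≡ 32 (mod 120).


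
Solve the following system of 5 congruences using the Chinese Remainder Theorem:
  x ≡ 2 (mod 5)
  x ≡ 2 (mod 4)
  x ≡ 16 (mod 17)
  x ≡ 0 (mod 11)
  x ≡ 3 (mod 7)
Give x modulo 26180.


Product of moduli M = 5 · 4 · 17 · 11 · 7 = 26180.
Merge one congruence at a time:
  Start: x ≡ 2 (mod 5).
  Combine with x ≡ 2 (mod 4); new modulus lcm = 20.
    Write x = 2 + 5·t and substitute into x ≡ 2 (mod 4): 5·t ≡ 2 − 2 = 0 (mod 4).
    Reduce coefficients mod 4: 1·t ≡ 0 (mod 4).
    So t ≡ 0 (mod 4).
    Then x = 2 + 5·0 = 2, valid modulo lcm(5, 4) = 20: x ≡ 2 (mod 20).
  Combine with x ≡ 16 (mod 17); new modulus lcm = 340.
    Write x = 2 + 20·t and substitute into x ≡ 16 (mod 17): 20·t ≡ 16 − 2 = 14 (mod 17).
    Reduce coefficients mod 17: 3·t ≡ 14 (mod 17).
    The inverse of 3 mod 17 is 6 (since 3·6 = 18 = 1·17 + 1), so t ≡ 6·14 = 84 ≡ 16 (mod 17).
    Then x = 2 + 20·16 = 322, valid modulo lcm(20, 17) = 340: x ≡ 322 (mod 340).
  Combine with x ≡ 0 (mod 11); new modulus lcm = 3740.
    Write x = 322 + 340·t and substitute into x ≡ 0 (mod 11): 340·t ≡ 0 − 322 = -322 (mod 11).
    Reduce coefficients mod 11: 10·t ≡ 8 (mod 11).
    The inverse of 10 mod 11 is 10 (since 10·10 = 100 = 9·11 + 1), so t ≡ 10·8 = 80 ≡ 3 (mod 11).
    Then x = 322 + 340·3 = 1342, valid modulo lcm(340, 11) = 3740: x ≡ 1342 (mod 3740).
  Combine with x ≡ 3 (mod 7); new modulus lcm = 26180.
    Write x = 1342 + 3740·t and substitute into x ≡ 3 (mod 7): 3740·t ≡ 3 − 1342 = -1339 (mod 7).
    Reduce coefficients mod 7: 2·t ≡ 5 (mod 7).
    The inverse of 2 mod 7 is 4 (since 2·4 = 8 = 1·7 + 1), so t ≡ 4·5 = 20 ≡ 6 (mod 7).
    Then x = 1342 + 3740·6 = 23782, valid modulo lcm(3740, 7) = 26180: x ≡ 23782 (mod 26180).
Verify against each original: 23782 mod 5 = 2, 23782 mod 4 = 2, 23782 mod 17 = 16, 23782 mod 11 = 0, 23782 mod 7 = 3.

x ≡ 23782 (mod 26180).


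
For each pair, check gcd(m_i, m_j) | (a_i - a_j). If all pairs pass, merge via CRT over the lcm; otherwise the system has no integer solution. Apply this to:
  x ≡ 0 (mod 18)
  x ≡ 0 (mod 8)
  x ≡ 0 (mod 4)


Moduli 18, 8, 4 are not pairwise coprime, so CRT works modulo lcm(m_i) when all pairwise compatibility conditions hold.
Pairwise compatibility: gcd(m_i, m_j) must divide a_i - a_j for every pair.
Merge one congruence at a time:
  Start: x ≡ 0 (mod 18).
  Combine with x ≡ 0 (mod 8): gcd(18, 8) = 2; 0 - 0 = 0, which IS divisible by 2, so compatible.
    Write x = 0 + 18·t and substitute into x ≡ 0 (mod 8): 18·t ≡ 0 − 0 = 0 (mod 8).
    Divide the congruence (and modulus) by g = 2: 9·t ≡ 0 (mod 4).
    Reduce coefficients mod 4: 1·t ≡ 0 (mod 4).
    So t ≡ 0 (mod 4).
    Then x = 0 + 18·0 = 0, valid modulo lcm(18, 8) = 72: x ≡ 0 (mod 72).
  Combine with x ≡ 0 (mod 4): gcd(72, 4) = 4; 0 - 0 = 0, which IS divisible by 4, so compatible.
    Write x = 0 + 72·t and substitute into x ≡ 0 (mod 4): 72·t ≡ 0 − 0 = 0 (mod 4).
    Divide the congruence (and modulus) by g = 4: 18·t ≡ 0 (mod 1).
    Modulo 1 every t works; take t = 0.
    Then x = 0 + 72·0 = 0, valid modulo lcm(72, 4) = 72: x ≡ 0 (mod 72).
Verify: 0 mod 18 = 0, 0 mod 8 = 0, 0 mod 4 = 0.

x ≡ 0 (mod 72).


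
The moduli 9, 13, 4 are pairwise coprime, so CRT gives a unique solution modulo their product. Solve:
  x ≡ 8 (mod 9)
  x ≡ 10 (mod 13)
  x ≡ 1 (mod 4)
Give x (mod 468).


Moduli 9, 13, 4 are pairwise coprime; by CRT there is a unique solution modulo M = 9 · 13 · 4 = 468.
Solve pairwise, accumulating the modulus:
  Start with x ≡ 8 (mod 9).
  Combine with x ≡ 10 (mod 13): since gcd(9, 13) = 1, we get a unique residue mod 117.
    Write x = 8 + 9·t and substitute into x ≡ 10 (mod 13): 9·t ≡ 10 − 8 = 2 (mod 13).
    The inverse of 9 mod 13 is 3 (since 9·3 = 27 = 2·13 + 1), so t ≡ 3·2 = 6 ≡ 6 (mod 13).
    Then x = 8 + 9·6 = 62, valid modulo lcm(9, 13) = 117: x ≡ 62 (mod 117).
  Combine with x ≡ 1 (mod 4): since gcd(117, 4) = 1, we get a unique residue mod 468.
    Write x = 62 + 117·t and substitute into x ≡ 1 (mod 4): 117·t ≡ 1 − 62 = -61 (mod 4).
    Reduce coefficients mod 4: 1·t ≡ 3 (mod 4).
    So t ≡ 3 (mod 4).
    Then x = 62 + 117·3 = 413, valid modulo lcm(117, 4) = 468: x ≡ 413 (mod 468).
Verify: 413 mod 9 = 8 ✓, 413 mod 13 = 10 ✓, 413 mod 4 = 1 ✓.

x ≡ 413 (mod 468).


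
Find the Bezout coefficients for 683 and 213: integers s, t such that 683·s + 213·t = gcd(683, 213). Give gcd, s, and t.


Euclidean algorithm on (683, 213) — divide until remainder is 0:
  683 = 3 · 213 + 44
  213 = 4 · 44 + 37
  44 = 1 · 37 + 7
  37 = 5 · 7 + 2
  7 = 3 · 2 + 1
  2 = 2 · 1 + 0
gcd(683, 213) = 1.
Track Bezout coefficients alongside the remainders: start with r₀ = 683 = a·1 + b·0 (s = 1, t = 0) and r₁ = 213 = a·0 + b·1 (s = 0, t = 1); each new remainder r_{k+1} = r_{k-1} − q_k·r_k inherits s_{k+1} = s_{k-1} − q_k·s_k, t_{k+1} = t_{k-1} − q_k·t_k, so r_k = a·s_k + b·t_k at every step:
  q = 3: r = 44, s = 1 − 3·0 = 1, t = 0 − 3·1 = -3  (check: 683·1 + 213·(-3) = 44)
  q = 4: r = 37, s = 0 − 4·1 = -4, t = 1 − 4·(-3) = 13  (check: 683·(-4) + 213·13 = 37)
  q = 1: r = 7, s = 1 − 1·(-4) = 5, t = -3 − 1·13 = -16  (check: 683·5 + 213·(-16) = 7)
  q = 5: r = 2, s = -4 − 5·5 = -29, t = 13 − 5·(-16) = 93  (check: 683·(-29) + 213·93 = 2)
  q = 3: r = 1, s = 5 − 3·(-29) = 92, t = -16 − 3·93 = -295  (check: 683·92 + 213·(-295) = 1)
The row with r = 1 (the gcd) gives the Bezout coefficients s = 92, t = -295.
Result: 683 · (92) + 213 · (-295) = 1.

gcd(683, 213) = 1; s = 92, t = -295 (check: 683·92 + 213·(-295) = 1).


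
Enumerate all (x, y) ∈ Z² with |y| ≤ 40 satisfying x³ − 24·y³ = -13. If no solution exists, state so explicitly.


The equation is x³ - 24y³ = -13. For fixed y, x³ = 24·y³ − 13, so a solution requires the RHS to be a perfect cube.
Strategy: iterate y from -40 to 40, compute RHS = 24·y³ − 13, and check whether it is a (positive or negative) perfect cube.
Check small values of y:
  y = 0: RHS = -13 is not a perfect cube.
  y = 1: RHS = 11 is not a perfect cube.
  y = -1: RHS = -37 is not a perfect cube.
  y = 2: RHS = 179 is not a perfect cube.
  y = -2: RHS = -205 is not a perfect cube.
  y = 3: RHS = 635 is not a perfect cube.
  y = -3: RHS = -661 is not a perfect cube.
Continuing the search up to |y| = 40 finds no solutions either.
No (x, y) in the scanned range satisfies the equation.

No integer solutions with |y| ≤ 40.


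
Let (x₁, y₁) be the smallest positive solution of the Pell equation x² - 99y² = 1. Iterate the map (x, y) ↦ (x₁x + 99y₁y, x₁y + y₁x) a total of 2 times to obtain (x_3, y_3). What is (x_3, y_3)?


Step 1: Find the fundamental solution (x₁, y₁) of x² - 99y² = 1.
  Expand √99 as a continued fraction. a₀ = ⌊√99⌋ = 9; iterate m_{k+1} = d_k·a_k − m_k, d_{k+1} = (99 − m_{k+1}²)/d_k, a_{k+1} = ⌊(a₀ + m_{k+1})/d_{k+1}⌋ (starting m₀ = 0, d₀ = 1), with convergents p_k = a_k·p_{k-1} + p_{k-2}, q_k = a_k·q_{k-1} + q_{k-2} (p₋₁ = 1, q₋₁ = 0):
  k = 0: a₀ = 9; p₀/q₀ = 9/1; p₀² − 99·q₀² = 81 − 99 = -18.
  k = 1: m = 9, d = 18, a = ⌊(9 + 9)/18⌋ = 1; p/q = (1·9 + 1)/(1·1 + 0) = 10/1; p² − 99·q² = 100 − 99 = 1.
  The first convergent with p² − 99·q² = 1 gives the fundamental solution (x₁, y₁) = (10, 1).
Step 2: Apply the recurrence (x_{n+1}, y_{n+1}) = (x₁x_n + 99y₁y_n, x₁y_n + y₁x_n) repeatedly.
  From (x_1, y_1) = (10, 1): x_2 = 10·10 + 99·1·1 = 199; y_2 = 10·1 + 1·10 = 20.
  From (x_2, y_2) = (199, 20): x_3 = 10·199 + 99·1·20 = 3970; y_3 = 10·20 + 1·199 = 399.
Step 3: Verify x_3² - 99·y_3² = 15760900 - 15760899 = 1 (should be 1). ✓

(x_1, y_1) = (10, 1); (x_3, y_3) = (3970, 399).


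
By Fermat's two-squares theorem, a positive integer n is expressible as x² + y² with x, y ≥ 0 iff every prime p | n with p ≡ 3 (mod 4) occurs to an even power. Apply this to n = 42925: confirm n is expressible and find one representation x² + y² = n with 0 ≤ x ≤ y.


Step 1: Factor n = 42925 = 5^2 · 17 · 101.
Step 2: Check the mod-4 condition on each prime factor: 5 ≡ 1 (mod 4), exponent 2; 17 ≡ 1 (mod 4), exponent 1; 101 ≡ 1 (mod 4), exponent 1.
All primes ≡ 3 (mod 4) appear to even exponent (or don't appear), so by the two-squares theorem n IS expressible as a sum of two squares.
Step 3: Build a representation. Group n = k² · m with k = 5 and m = 17 · 101 = 1717 (a product of primes ≡ 1 (mod 4)); a representation of m scales to one of n via (k·x)² + (k·y)² = k²(x² + y²). Each prime p ≡ 1 (mod 4) is itself a sum of two squares; find a² by testing p − a² for a perfect square:
  17: 17 − 1² = 16 = 4² ⇒ 17 = 1² + 4².
  101: 101 − 1² = 100 = 10² ⇒ 101 = 1² + 10².
  Combine using the Brahmagupta–Fibonacci identity (a² + b²)(c² + d²) = (ac − bd)² + (ad + bc)² = (ac + bd)² + (ad − bc)²:
  17 · 101 = 1717: from (1² + 4²)(1² + 10²), take (1·1 − 4·10, 1·10 + 4·1) = (1 − 40, 10 + 4) = (-39, 14); dropping signs (only squares matter) gives (39, 14); check 39² + 14² = 1521 + 196 = 1717 ✓.
  Scale by k = 5: (5·39, 5·14) = (195, 70).
Step 4: Order so x ≤ y and verify: 70² + 195² = 4900 + 38025 = 42925 = n. ✓

n = 42925 = 70² + 195² (one valid representation with x ≤ y).


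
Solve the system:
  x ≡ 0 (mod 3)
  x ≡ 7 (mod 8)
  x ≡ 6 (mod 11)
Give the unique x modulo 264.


Moduli 3, 8, 11 are pairwise coprime; by CRT there is a unique solution modulo M = 3 · 8 · 11 = 264.
Solve pairwise, accumulating the modulus:
  Start with x ≡ 0 (mod 3).
  Combine with x ≡ 7 (mod 8): since gcd(3, 8) = 1, we get a unique residue mod 24.
    Write x = 0 + 3·t and substitute into x ≡ 7 (mod 8): 3·t ≡ 7 − 0 = 7 (mod 8).
    The inverse of 3 mod 8 is 3 (since 3·3 = 9 = 1·8 + 1), so t ≡ 3·7 = 21 ≡ 5 (mod 8).
    Then x = 0 + 3·5 = 15, valid modulo lcm(3, 8) = 24: x ≡ 15 (mod 24).
  Combine with x ≡ 6 (mod 11): since gcd(24, 11) = 1, we get a unique residue mod 264.
    Write x = 15 + 24·t and substitute into x ≡ 6 (mod 11): 24·t ≡ 6 − 15 = -9 (mod 11).
    Reduce coefficients mod 11: 2·t ≡ 2 (mod 11).
    The inverse of 2 mod 11 is 6 (since 2·6 = 12 = 1·11 + 1), so t ≡ 6·2 = 12 ≡ 1 (mod 11).
    Then x = 15 + 24·1 = 39, valid modulo lcm(24, 11) = 264: x ≡ 39 (mod 264).
Verify: 39 mod 3 = 0 ✓, 39 mod 8 = 7 ✓, 39 mod 11 = 6 ✓.

x ≡ 39 (mod 264).


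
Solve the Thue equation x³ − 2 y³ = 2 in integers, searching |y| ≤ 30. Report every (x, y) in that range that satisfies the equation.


The equation is x³ - 2y³ = 2. For fixed y, x³ = 2·y³ + 2, so a solution requires the RHS to be a perfect cube.
Strategy: iterate y from -30 to 30, compute RHS = 2·y³ + 2, and check whether it is a (positive or negative) perfect cube.
Check small values of y:
  y = 0: RHS = 2 is not a perfect cube.
  y = 1: RHS = 4 is not a perfect cube.
  y = -1: RHS = 0 = (0)³ ⇒ x = 0 works.
  y = 2: RHS = 18 is not a perfect cube.
  y = -2: RHS = -14 is not a perfect cube.
  y = 3: RHS = 56 is not a perfect cube.
  y = -3: RHS = -52 is not a perfect cube.
Continuing the search up to |y| = 30 finds no further solutions beyond those listed.
Collected solutions: (0, -1).

Solutions (with |y| ≤ 30): (0, -1).


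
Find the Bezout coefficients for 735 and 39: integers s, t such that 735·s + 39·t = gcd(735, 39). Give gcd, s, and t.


Euclidean algorithm on (735, 39) — divide until remainder is 0:
  735 = 18 · 39 + 33
  39 = 1 · 33 + 6
  33 = 5 · 6 + 3
  6 = 2 · 3 + 0
gcd(735, 39) = 3.
Track Bezout coefficients alongside the remainders: start with r₀ = 735 = a·1 + b·0 (s = 1, t = 0) and r₁ = 39 = a·0 + b·1 (s = 0, t = 1); each new remainder r_{k+1} = r_{k-1} − q_k·r_k inherits s_{k+1} = s_{k-1} − q_k·s_k, t_{k+1} = t_{k-1} − q_k·t_k, so r_k = a·s_k + b·t_k at every step:
  q = 18: r = 33, s = 1 − 18·0 = 1, t = 0 − 18·1 = -18  (check: 735·1 + 39·(-18) = 33)
  q = 1: r = 6, s = 0 − 1·1 = -1, t = 1 − 1·(-18) = 19  (check: 735·(-1) + 39·19 = 6)
  q = 5: r = 3, s = 1 − 5·(-1) = 6, t = -18 − 5·19 = -113  (check: 735·6 + 39·(-113) = 3)
The row with r = 3 (the gcd) gives the Bezout coefficients s = 6, t = -113.
Result: 735 · (6) + 39 · (-113) = 3.

gcd(735, 39) = 3; s = 6, t = -113 (check: 735·6 + 39·(-113) = 3).


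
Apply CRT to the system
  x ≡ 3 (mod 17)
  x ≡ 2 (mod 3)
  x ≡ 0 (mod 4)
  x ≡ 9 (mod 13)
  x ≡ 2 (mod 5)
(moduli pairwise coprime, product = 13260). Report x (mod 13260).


Product of moduli M = 17 · 3 · 4 · 13 · 5 = 13260.
Merge one congruence at a time:
  Start: x ≡ 3 (mod 17).
  Combine with x ≡ 2 (mod 3); new modulus lcm = 51.
    Write x = 3 + 17·t and substitute into x ≡ 2 (mod 3): 17·t ≡ 2 − 3 = -1 (mod 3).
    Reduce coefficients mod 3: 2·t ≡ 2 (mod 3).
    The inverse of 2 mod 3 is 2 (since 2·2 = 4 = 1·3 + 1), so t ≡ 2·2 = 4 ≡ 1 (mod 3).
    Then x = 3 + 17·1 = 20, valid modulo lcm(17, 3) = 51: x ≡ 20 (mod 51).
  Combine with x ≡ 0 (mod 4); new modulus lcm = 204.
    Write x = 20 + 51·t and substitute into x ≡ 0 (mod 4): 51·t ≡ 0 − 20 = -20 (mod 4).
    Reduce coefficients mod 4: 3·t ≡ 0 (mod 4).
    The inverse of 3 mod 4 is 3 (since 3·3 = 9 = 2·4 + 1), so t ≡ 3·0 = 0 ≡ 0 (mod 4).
    Then x = 20 + 51·0 = 20, valid modulo lcm(51, 4) = 204: x ≡ 20 (mod 204).
  Combine with x ≡ 9 (mod 13); new modulus lcm = 2652.
    Write x = 20 + 204·t and substitute into x ≡ 9 (mod 13): 204·t ≡ 9 − 20 = -11 (mod 13).
    Reduce coefficients mod 13: 9·t ≡ 2 (mod 13).
    The inverse of 9 mod 13 is 3 (since 9·3 = 27 = 2·13 + 1), so t ≡ 3·2 = 6 ≡ 6 (mod 13).
    Then x = 20 + 204·6 = 1244, valid modulo lcm(204, 13) = 2652: x ≡ 1244 (mod 2652).
  Combine with x ≡ 2 (mod 5); new modulus lcm = 13260.
    Write x = 1244 + 2652·t and substitute into x ≡ 2 (mod 5): 2652·t ≡ 2 − 1244 = -1242 (mod 5).
    Reduce coefficients mod 5: 2·t ≡ 3 (mod 5).
    The inverse of 2 mod 5 is 3 (since 2·3 = 6 = 1·5 + 1), so t ≡ 3·3 = 9 ≡ 4 (mod 5).
    Then x = 1244 + 2652·4 = 11852, valid modulo lcm(2652, 5) = 13260: x ≡ 11852 (mod 13260).
Verify against each original: 11852 mod 17 = 3, 11852 mod 3 = 2, 11852 mod 4 = 0, 11852 mod 13 = 9, 11852 mod 5 = 2.

x ≡ 11852 (mod 13260).


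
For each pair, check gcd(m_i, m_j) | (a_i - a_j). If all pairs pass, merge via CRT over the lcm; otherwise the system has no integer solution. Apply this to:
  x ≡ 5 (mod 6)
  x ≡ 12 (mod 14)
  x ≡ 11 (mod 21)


Moduli 6, 14, 21 are not pairwise coprime, so CRT works modulo lcm(m_i) when all pairwise compatibility conditions hold.
Pairwise compatibility: gcd(m_i, m_j) must divide a_i - a_j for every pair.
Merge one congruence at a time:
  Start: x ≡ 5 (mod 6).
  Combine with x ≡ 12 (mod 14): gcd(6, 14) = 2, and 12 - 5 = 7 is NOT divisible by 2.
    ⇒ system is inconsistent (no integer solution).

No solution (the system is inconsistent).


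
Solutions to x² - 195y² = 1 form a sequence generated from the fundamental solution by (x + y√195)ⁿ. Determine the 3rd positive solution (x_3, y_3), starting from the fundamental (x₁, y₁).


Step 1: Find the fundamental solution (x₁, y₁) of x² - 195y² = 1.
  Expand √195 as a continued fraction. a₀ = ⌊√195⌋ = 13; iterate m_{k+1} = d_k·a_k − m_k, d_{k+1} = (195 − m_{k+1}²)/d_k, a_{k+1} = ⌊(a₀ + m_{k+1})/d_{k+1}⌋ (starting m₀ = 0, d₀ = 1), with convergents p_k = a_k·p_{k-1} + p_{k-2}, q_k = a_k·q_{k-1} + q_{k-2} (p₋₁ = 1, q₋₁ = 0):
  k = 0: a₀ = 13; p₀/q₀ = 13/1; p₀² − 195·q₀² = 169 − 195 = -26.
  k = 1: m = 13, d = 26, a = ⌊(13 + 13)/26⌋ = 1; p/q = (1·13 + 1)/(1·1 + 0) = 14/1; p² − 195·q² = 196 − 195 = 1.
  The first convergent with p² − 195·q² = 1 gives the fundamental solution (x₁, y₁) = (14, 1).
Step 2: Apply the recurrence (x_{n+1}, y_{n+1}) = (x₁x_n + 195y₁y_n, x₁y_n + y₁x_n) repeatedly.
  From (x_1, y_1) = (14, 1): x_2 = 14·14 + 195·1·1 = 391; y_2 = 14·1 + 1·14 = 28.
  From (x_2, y_2) = (391, 28): x_3 = 14·391 + 195·1·28 = 10934; y_3 = 14·28 + 1·391 = 783.
Step 3: Verify x_3² - 195·y_3² = 119552356 - 119552355 = 1 (should be 1). ✓

(x_1, y_1) = (14, 1); (x_3, y_3) = (10934, 783).


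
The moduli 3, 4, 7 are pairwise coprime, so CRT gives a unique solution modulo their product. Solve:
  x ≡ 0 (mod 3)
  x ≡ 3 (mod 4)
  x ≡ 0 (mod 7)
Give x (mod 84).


Moduli 3, 4, 7 are pairwise coprime; by CRT there is a unique solution modulo M = 3 · 4 · 7 = 84.
Solve pairwise, accumulating the modulus:
  Start with x ≡ 0 (mod 3).
  Combine with x ≡ 3 (mod 4): since gcd(3, 4) = 1, we get a unique residue mod 12.
    Write x = 0 + 3·t and substitute into x ≡ 3 (mod 4): 3·t ≡ 3 − 0 = 3 (mod 4).
    The inverse of 3 mod 4 is 3 (since 3·3 = 9 = 2·4 + 1), so t ≡ 3·3 = 9 ≡ 1 (mod 4).
    Then x = 0 + 3·1 = 3, valid modulo lcm(3, 4) = 12: x ≡ 3 (mod 12).
  Combine with x ≡ 0 (mod 7): since gcd(12, 7) = 1, we get a unique residue mod 84.
    Write x = 3 + 12·t and substitute into x ≡ 0 (mod 7): 12·t ≡ 0 − 3 = -3 (mod 7).
    Reduce coefficients mod 7: 5·t ≡ 4 (mod 7).
    The inverse of 5 mod 7 is 3 (since 5·3 = 15 = 2·7 + 1), so t ≡ 3·4 = 12 ≡ 5 (mod 7).
    Then x = 3 + 12·5 = 63, valid modulo lcm(12, 7) = 84: x ≡ 63 (mod 84).
Verify: 63 mod 3 = 0 ✓, 63 mod 4 = 3 ✓, 63 mod 7 = 0 ✓.

x ≡ 63 (mod 84).


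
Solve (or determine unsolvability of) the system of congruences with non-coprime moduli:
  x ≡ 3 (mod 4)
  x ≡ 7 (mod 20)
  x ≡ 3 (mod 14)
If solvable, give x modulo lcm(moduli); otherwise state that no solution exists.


Moduli 4, 20, 14 are not pairwise coprime, so CRT works modulo lcm(m_i) when all pairwise compatibility conditions hold.
Pairwise compatibility: gcd(m_i, m_j) must divide a_i - a_j for every pair.
Merge one congruence at a time:
  Start: x ≡ 3 (mod 4).
  Combine with x ≡ 7 (mod 20): gcd(4, 20) = 4; 7 - 3 = 4, which IS divisible by 4, so compatible.
    Write x = 3 + 4·t and substitute into x ≡ 7 (mod 20): 4·t ≡ 7 − 3 = 4 (mod 20).
    Divide the congruence (and modulus) by g = 4: 1·t ≡ 1 (mod 5).
    So t ≡ 1 (mod 5).
    Then x = 3 + 4·1 = 7, valid modulo lcm(4, 20) = 20: x ≡ 7 (mod 20).
  Combine with x ≡ 3 (mod 14): gcd(20, 14) = 2; 3 - 7 = -4, which IS divisible by 2, so compatible.
    Write x = 7 + 20·t and substitute into x ≡ 3 (mod 14): 20·t ≡ 3 − 7 = -4 (mod 14).
    Divide the congruence (and modulus) by g = 2: 10·t ≡ -2 (mod 7).
    Reduce coefficients mod 7: 3·t ≡ 5 (mod 7).
    The inverse of 3 mod 7 is 5 (since 3·5 = 15 = 2·7 + 1), so t ≡ 5·5 = 25 ≡ 4 (mod 7).
    Then x = 7 + 20·4 = 87, valid modulo lcm(20, 14) = 140: x ≡ 87 (mod 140).
Verify: 87 mod 4 = 3, 87 mod 20 = 7, 87 mod 14 = 3.

x ≡ 87 (mod 140).


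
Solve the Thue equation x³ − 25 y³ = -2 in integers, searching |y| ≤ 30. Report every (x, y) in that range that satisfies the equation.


The equation is x³ - 25y³ = -2. For fixed y, x³ = 25·y³ − 2, so a solution requires the RHS to be a perfect cube.
Strategy: iterate y from -30 to 30, compute RHS = 25·y³ − 2, and check whether it is a (positive or negative) perfect cube.
Check small values of y:
  y = 0: RHS = -2 is not a perfect cube.
  y = 1: RHS = 23 is not a perfect cube.
  y = -1: RHS = -27 = (-3)³ ⇒ x = -3 works.
  y = 2: RHS = 198 is not a perfect cube.
  y = -2: RHS = -202 is not a perfect cube.
  y = 3: RHS = 673 is not a perfect cube.
  y = -3: RHS = -677 is not a perfect cube.
Continuing the search up to |y| = 30 finds no further solutions beyond those listed.
Collected solutions: (-3, -1).

Solutions (with |y| ≤ 30): (-3, -1).


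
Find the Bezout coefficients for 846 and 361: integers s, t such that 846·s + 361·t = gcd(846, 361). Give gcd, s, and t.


Euclidean algorithm on (846, 361) — divide until remainder is 0:
  846 = 2 · 361 + 124
  361 = 2 · 124 + 113
  124 = 1 · 113 + 11
  113 = 10 · 11 + 3
  11 = 3 · 3 + 2
  3 = 1 · 2 + 1
  2 = 2 · 1 + 0
gcd(846, 361) = 1.
Track Bezout coefficients alongside the remainders: start with r₀ = 846 = a·1 + b·0 (s = 1, t = 0) and r₁ = 361 = a·0 + b·1 (s = 0, t = 1); each new remainder r_{k+1} = r_{k-1} − q_k·r_k inherits s_{k+1} = s_{k-1} − q_k·s_k, t_{k+1} = t_{k-1} − q_k·t_k, so r_k = a·s_k + b·t_k at every step:
  q = 2: r = 124, s = 1 − 2·0 = 1, t = 0 − 2·1 = -2  (check: 846·1 + 361·(-2) = 124)
  q = 2: r = 113, s = 0 − 2·1 = -2, t = 1 − 2·(-2) = 5  (check: 846·(-2) + 361·5 = 113)
  q = 1: r = 11, s = 1 − 1·(-2) = 3, t = -2 − 1·5 = -7  (check: 846·3 + 361·(-7) = 11)
  q = 10: r = 3, s = -2 − 10·3 = -32, t = 5 − 10·(-7) = 75  (check: 846·(-32) + 361·75 = 3)
  q = 3: r = 2, s = 3 − 3·(-32) = 99, t = -7 − 3·75 = -232  (check: 846·99 + 361·(-232) = 2)
  q = 1: r = 1, s = -32 − 1·99 = -131, t = 75 − 1·(-232) = 307  (check: 846·(-131) + 361·307 = 1)
The row with r = 1 (the gcd) gives the Bezout coefficients s = -131, t = 307.
Result: 846 · (-131) + 361 · (307) = 1.

gcd(846, 361) = 1; s = -131, t = 307 (check: 846·(-131) + 361·307 = 1).


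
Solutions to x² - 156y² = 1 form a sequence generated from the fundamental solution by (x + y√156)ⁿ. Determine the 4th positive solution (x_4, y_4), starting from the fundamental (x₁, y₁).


Step 1: Find the fundamental solution (x₁, y₁) of x² - 156y² = 1.
  Expand √156 as a continued fraction. a₀ = ⌊√156⌋ = 12; iterate m_{k+1} = d_k·a_k − m_k, d_{k+1} = (156 − m_{k+1}²)/d_k, a_{k+1} = ⌊(a₀ + m_{k+1})/d_{k+1}⌋ (starting m₀ = 0, d₀ = 1), with convergents p_k = a_k·p_{k-1} + p_{k-2}, q_k = a_k·q_{k-1} + q_{k-2} (p₋₁ = 1, q₋₁ = 0):
  k = 0: a₀ = 12; p₀/q₀ = 12/1; p₀² − 156·q₀² = 144 − 156 = -12.
  k = 1: m = 12, d = 12, a = ⌊(12 + 12)/12⌋ = 2; p/q = (2·12 + 1)/(2·1 + 0) = 25/2; p² − 156·q² = 625 − 624 = 1.
  The first convergent with p² − 156·q² = 1 gives the fundamental solution (x₁, y₁) = (25, 2).
Step 2: Apply the recurrence (x_{n+1}, y_{n+1}) = (x₁x_n + 156y₁y_n, x₁y_n + y₁x_n) repeatedly.
  From (x_1, y_1) = (25, 2): x_2 = 25·25 + 156·2·2 = 1249; y_2 = 25·2 + 2·25 = 100.
  From (x_2, y_2) = (1249, 100): x_3 = 25·1249 + 156·2·100 = 62425; y_3 = 25·100 + 2·1249 = 4998.
  From (x_3, y_3) = (62425, 4998): x_4 = 25·62425 + 156·2·4998 = 3120001; y_4 = 25·4998 + 2·62425 = 249800.
Step 3: Verify x_4² - 156·y_4² = 9734406240001 - 9734406240000 = 1 (should be 1). ✓

(x_1, y_1) = (25, 2); (x_4, y_4) = (3120001, 249800).


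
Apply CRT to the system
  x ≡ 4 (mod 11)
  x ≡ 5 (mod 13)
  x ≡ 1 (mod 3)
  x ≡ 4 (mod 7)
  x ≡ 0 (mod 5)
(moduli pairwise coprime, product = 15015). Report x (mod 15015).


Product of moduli M = 11 · 13 · 3 · 7 · 5 = 15015.
Merge one congruence at a time:
  Start: x ≡ 4 (mod 11).
  Combine with x ≡ 5 (mod 13); new modulus lcm = 143.
    Write x = 4 + 11·t and substitute into x ≡ 5 (mod 13): 11·t ≡ 5 − 4 = 1 (mod 13).
    The inverse of 11 mod 13 is 6 (since 11·6 = 66 = 5·13 + 1), so t ≡ 6·1 = 6 ≡ 6 (mod 13).
    Then x = 4 + 11·6 = 70, valid modulo lcm(11, 13) = 143: x ≡ 70 (mod 143).
  Combine with x ≡ 1 (mod 3); new modulus lcm = 429.
    Write x = 70 + 143·t and substitute into x ≡ 1 (mod 3): 143·t ≡ 1 − 70 = -69 (mod 3).
    Reduce coefficients mod 3: 2·t ≡ 0 (mod 3).
    The inverse of 2 mod 3 is 2 (since 2·2 = 4 = 1·3 + 1), so t ≡ 2·0 = 0 ≡ 0 (mod 3).
    Then x = 70 + 143·0 = 70, valid modulo lcm(143, 3) = 429: x ≡ 70 (mod 429).
  Combine with x ≡ 4 (mod 7); new modulus lcm = 3003.
    Write x = 70 + 429·t and substitute into x ≡ 4 (mod 7): 429·t ≡ 4 − 70 = -66 (mod 7).
    Reduce coefficients mod 7: 2·t ≡ 4 (mod 7).
    The inverse of 2 mod 7 is 4 (since 2·4 = 8 = 1·7 + 1), so t ≡ 4·4 = 16 ≡ 2 (mod 7).
    Then x = 70 + 429·2 = 928, valid modulo lcm(429, 7) = 3003: x ≡ 928 (mod 3003).
  Combine with x ≡ 0 (mod 5); new modulus lcm = 15015.
    Write x = 928 + 3003·t and substitute into x ≡ 0 (mod 5): 3003·t ≡ 0 − 928 = -928 (mod 5).
    Reduce coefficients mod 5: 3·t ≡ 2 (mod 5).
    The inverse of 3 mod 5 is 2 (since 3·2 = 6 = 1·5 + 1), so t ≡ 2·2 = 4 ≡ 4 (mod 5).
    Then x = 928 + 3003·4 = 12940, valid modulo lcm(3003, 5) = 15015: x ≡ 12940 (mod 15015).
Verify against each original: 12940 mod 11 = 4, 12940 mod 13 = 5, 12940 mod 3 = 1, 12940 mod 7 = 4, 12940 mod 5 = 0.

x ≡ 12940 (mod 15015).


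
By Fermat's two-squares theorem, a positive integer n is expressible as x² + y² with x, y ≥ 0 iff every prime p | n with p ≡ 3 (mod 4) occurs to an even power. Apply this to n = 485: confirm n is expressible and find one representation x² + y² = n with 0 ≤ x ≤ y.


Step 1: Factor n = 485 = 5 · 97.
Step 2: Check the mod-4 condition on each prime factor: 5 ≡ 1 (mod 4), exponent 1; 97 ≡ 1 (mod 4), exponent 1.
All primes ≡ 3 (mod 4) appear to even exponent (or don't appear), so by the two-squares theorem n IS expressible as a sum of two squares.
Step 3: Build a representation. Here n = 5 · 97 is a product of primes ≡ 1 (mod 4). Each prime p ≡ 1 (mod 4) is itself a sum of two squares; find a² by testing p − a² for a perfect square:
  5: 5 − 1² = 4 = 2² ⇒ 5 = 1² + 2².
  97: 97 − 1² = 96, 97 − 2² = 93, 97 − 3² = 88, 97 − 4² = 81 = 9² ⇒ 97 = 4² + 9².
  Combine using the Brahmagupta–Fibonacci identity (a² + b²)(c² + d²) = (ac − bd)² + (ad + bc)² = (ac + bd)² + (ad − bc)²:
  5 · 97 = 485: from (1² + 2²)(4² + 9²), take (1·4 − 2·9, 1·9 + 2·4) = (4 − 18, 9 + 8) = (-14, 17); dropping signs (only squares matter) gives (14, 17); check 14² + 17² = 196 + 289 = 485 ✓.
Step 4: Order so x ≤ y and verify: 14² + 17² = 196 + 289 = 485 = n. ✓

n = 485 = 14² + 17² (one valid representation with x ≤ y).


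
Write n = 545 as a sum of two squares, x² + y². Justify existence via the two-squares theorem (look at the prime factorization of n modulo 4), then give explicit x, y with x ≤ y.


Step 1: Factor n = 545 = 5 · 109.
Step 2: Check the mod-4 condition on each prime factor: 5 ≡ 1 (mod 4), exponent 1; 109 ≡ 1 (mod 4), exponent 1.
All primes ≡ 3 (mod 4) appear to even exponent (or don't appear), so by the two-squares theorem n IS expressible as a sum of two squares.
Step 3: Build a representation. Here n = 5 · 109 is a product of primes ≡ 1 (mod 4). Each prime p ≡ 1 (mod 4) is itself a sum of two squares; find a² by testing p − a² for a perfect square:
  5: 5 − 1² = 4 = 2² ⇒ 5 = 1² + 2².
  109: 109 − 1² = 108, 109 − 2² = 105, 109 − 3² = 100 = 10² ⇒ 109 = 3² + 10².
  Combine using the Brahmagupta–Fibonacci identity (a² + b²)(c² + d²) = (ac − bd)² + (ad + bc)² = (ac + bd)² + (ad − bc)²:
  5 · 109 = 545: from (1² + 2²)(3² + 10²), take (1·3 − 2·10, 1·10 + 2·3) = (3 − 20, 10 + 6) = (-17, 16); dropping signs (only squares matter) gives (17, 16); check 17² + 16² = 289 + 256 = 545 ✓.
Step 4: Order so x ≤ y and verify: 16² + 17² = 256 + 289 = 545 = n. ✓

n = 545 = 16² + 17² (one valid representation with x ≤ y).


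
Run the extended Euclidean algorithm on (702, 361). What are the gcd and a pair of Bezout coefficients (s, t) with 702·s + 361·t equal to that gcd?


Euclidean algorithm on (702, 361) — divide until remainder is 0:
  702 = 1 · 361 + 341
  361 = 1 · 341 + 20
  341 = 17 · 20 + 1
  20 = 20 · 1 + 0
gcd(702, 361) = 1.
Track Bezout coefficients alongside the remainders: start with r₀ = 702 = a·1 + b·0 (s = 1, t = 0) and r₁ = 361 = a·0 + b·1 (s = 0, t = 1); each new remainder r_{k+1} = r_{k-1} − q_k·r_k inherits s_{k+1} = s_{k-1} − q_k·s_k, t_{k+1} = t_{k-1} − q_k·t_k, so r_k = a·s_k + b·t_k at every step:
  q = 1: r = 341, s = 1 − 1·0 = 1, t = 0 − 1·1 = -1  (check: 702·1 + 361·(-1) = 341)
  q = 1: r = 20, s = 0 − 1·1 = -1, t = 1 − 1·(-1) = 2  (check: 702·(-1) + 361·2 = 20)
  q = 17: r = 1, s = 1 − 17·(-1) = 18, t = -1 − 17·2 = -35  (check: 702·18 + 361·(-35) = 1)
The row with r = 1 (the gcd) gives the Bezout coefficients s = 18, t = -35.
Result: 702 · (18) + 361 · (-35) = 1.

gcd(702, 361) = 1; s = 18, t = -35 (check: 702·18 + 361·(-35) = 1).
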